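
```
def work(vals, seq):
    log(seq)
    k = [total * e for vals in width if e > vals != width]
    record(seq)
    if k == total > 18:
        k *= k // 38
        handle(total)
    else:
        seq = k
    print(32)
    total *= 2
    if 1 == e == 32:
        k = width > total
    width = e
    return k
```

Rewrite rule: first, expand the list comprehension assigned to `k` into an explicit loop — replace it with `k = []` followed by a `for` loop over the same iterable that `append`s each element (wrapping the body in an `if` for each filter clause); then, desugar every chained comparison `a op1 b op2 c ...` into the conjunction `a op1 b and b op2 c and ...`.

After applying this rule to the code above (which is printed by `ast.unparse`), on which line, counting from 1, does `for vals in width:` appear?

4

Transformed code:
def work(vals, seq):
    log(seq)
    k = []
    for vals in width:
        if e > vals and vals != width:
            k.append(total * e)
    record(seq)
    if k == total and total > 18:
        k *= k // 38
        handle(total)
    else:
        seq = k
    print(32)
    total *= 2
    if 1 == e and e == 32:
        k = width > total
    width = e
    return k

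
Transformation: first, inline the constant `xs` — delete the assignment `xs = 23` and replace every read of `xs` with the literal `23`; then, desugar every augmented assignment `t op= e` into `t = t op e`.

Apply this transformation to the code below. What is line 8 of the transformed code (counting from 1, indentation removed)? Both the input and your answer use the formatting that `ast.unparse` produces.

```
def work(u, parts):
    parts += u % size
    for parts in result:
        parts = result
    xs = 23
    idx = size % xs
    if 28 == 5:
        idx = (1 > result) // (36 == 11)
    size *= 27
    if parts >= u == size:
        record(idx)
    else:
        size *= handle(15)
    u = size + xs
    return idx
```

Transformed code:
def work(u, parts):
    parts = parts + u % size
    for parts in result:
        parts = result
    idx = size % 23
    if 28 == 5:
        idx = (1 > result) // (36 == 11)
    size = size * 27
    if parts >= u == size:
        record(idx)
    else:
        size = size * handle(15)
    u = size + 23
    return idx

size = size * 27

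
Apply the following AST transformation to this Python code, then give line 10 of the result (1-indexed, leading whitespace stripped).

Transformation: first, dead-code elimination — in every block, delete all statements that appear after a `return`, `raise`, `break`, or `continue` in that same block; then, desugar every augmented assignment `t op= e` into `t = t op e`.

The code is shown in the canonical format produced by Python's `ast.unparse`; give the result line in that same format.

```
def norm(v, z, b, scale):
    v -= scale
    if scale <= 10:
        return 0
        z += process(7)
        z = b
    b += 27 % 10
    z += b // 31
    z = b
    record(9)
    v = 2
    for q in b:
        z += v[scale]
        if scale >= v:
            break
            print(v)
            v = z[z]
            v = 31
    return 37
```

for q in b:

Transformed code:
def norm(v, z, b, scale):
    v = v - scale
    if scale <= 10:
        return 0
    b = b + 27 % 10
    z = z + b // 31
    z = b
    record(9)
    v = 2
    for q in b:
        z = z + v[scale]
        if scale >= v:
            break
    return 37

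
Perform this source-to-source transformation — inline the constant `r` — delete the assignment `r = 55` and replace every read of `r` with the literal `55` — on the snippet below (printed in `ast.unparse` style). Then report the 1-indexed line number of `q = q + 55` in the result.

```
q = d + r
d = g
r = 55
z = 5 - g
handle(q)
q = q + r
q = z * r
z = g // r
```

Transformed code:
q = d + 55
d = g
z = 5 - g
handle(q)
q = q + 55
q = z * 55
z = g // 55

5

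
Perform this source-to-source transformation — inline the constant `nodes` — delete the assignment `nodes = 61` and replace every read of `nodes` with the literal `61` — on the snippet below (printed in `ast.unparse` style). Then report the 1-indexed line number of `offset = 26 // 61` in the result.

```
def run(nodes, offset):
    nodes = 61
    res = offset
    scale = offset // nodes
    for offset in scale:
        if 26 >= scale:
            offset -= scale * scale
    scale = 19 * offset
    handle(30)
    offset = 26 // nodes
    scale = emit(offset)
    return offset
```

Transformed code:
def run(nodes, offset):
    res = offset
    scale = offset // 61
    for offset in scale:
        if 26 >= scale:
            offset -= scale * scale
    scale = 19 * offset
    handle(30)
    offset = 26 // 61
    scale = emit(offset)
    return offset

9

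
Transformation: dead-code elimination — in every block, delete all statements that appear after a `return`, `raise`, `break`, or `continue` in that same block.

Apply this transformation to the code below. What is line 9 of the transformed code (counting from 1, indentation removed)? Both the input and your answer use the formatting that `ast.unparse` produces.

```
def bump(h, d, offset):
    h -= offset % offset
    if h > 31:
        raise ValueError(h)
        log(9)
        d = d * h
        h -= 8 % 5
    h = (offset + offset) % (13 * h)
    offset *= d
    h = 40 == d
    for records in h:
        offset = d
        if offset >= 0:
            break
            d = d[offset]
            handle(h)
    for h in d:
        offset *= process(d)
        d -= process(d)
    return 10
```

offset = d

Transformed code:
def bump(h, d, offset):
    h -= offset % offset
    if h > 31:
        raise ValueError(h)
    h = (offset + offset) % (13 * h)
    offset *= d
    h = 40 == d
    for records in h:
        offset = d
        if offset >= 0:
            break
    for h in d:
        offset *= process(d)
        d -= process(d)
    return 10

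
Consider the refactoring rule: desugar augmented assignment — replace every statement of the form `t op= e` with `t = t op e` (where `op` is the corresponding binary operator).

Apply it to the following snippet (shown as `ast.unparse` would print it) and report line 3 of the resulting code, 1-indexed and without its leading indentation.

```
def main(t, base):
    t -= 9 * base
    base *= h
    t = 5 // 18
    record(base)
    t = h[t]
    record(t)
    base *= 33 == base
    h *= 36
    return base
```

base = base * h

Transformed code:
def main(t, base):
    t = t - 9 * base
    base = base * h
    t = 5 // 18
    record(base)
    t = h[t]
    record(t)
    base = base * (33 == base)
    h = h * 36
    return base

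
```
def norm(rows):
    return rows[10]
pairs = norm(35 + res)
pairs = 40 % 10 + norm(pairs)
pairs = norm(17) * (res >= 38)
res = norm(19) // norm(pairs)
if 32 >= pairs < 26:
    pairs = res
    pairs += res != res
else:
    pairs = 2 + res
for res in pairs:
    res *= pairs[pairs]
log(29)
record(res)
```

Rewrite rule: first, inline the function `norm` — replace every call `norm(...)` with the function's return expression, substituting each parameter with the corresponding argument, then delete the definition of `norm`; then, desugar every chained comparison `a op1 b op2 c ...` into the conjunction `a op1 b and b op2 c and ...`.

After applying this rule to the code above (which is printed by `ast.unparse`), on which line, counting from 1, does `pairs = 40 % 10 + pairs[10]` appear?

2

Transformed code:
pairs = (35 + res)[10]
pairs = 40 % 10 + pairs[10]
pairs = 17[10] * (res >= 38)
res = 19[10] // pairs[10]
if 32 >= pairs and pairs < 26:
    pairs = res
    pairs += res != res
else:
    pairs = 2 + res
for res in pairs:
    res *= pairs[pairs]
log(29)
record(res)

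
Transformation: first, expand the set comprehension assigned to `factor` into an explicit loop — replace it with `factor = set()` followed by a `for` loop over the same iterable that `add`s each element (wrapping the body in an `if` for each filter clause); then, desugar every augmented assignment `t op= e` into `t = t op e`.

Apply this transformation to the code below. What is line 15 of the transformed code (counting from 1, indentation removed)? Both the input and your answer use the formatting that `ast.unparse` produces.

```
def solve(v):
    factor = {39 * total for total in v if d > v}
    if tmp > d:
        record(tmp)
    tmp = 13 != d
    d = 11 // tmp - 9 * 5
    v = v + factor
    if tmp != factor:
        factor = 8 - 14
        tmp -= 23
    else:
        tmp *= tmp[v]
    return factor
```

Transformed code:
def solve(v):
    factor = set()
    for total in v:
        if d > v:
            factor.add(39 * total)
    if tmp > d:
        record(tmp)
    tmp = 13 != d
    d = 11 // tmp - 9 * 5
    v = v + factor
    if tmp != factor:
        factor = 8 - 14
        tmp = tmp - 23
    else:
        tmp = tmp * tmp[v]
    return factor

tmp = tmp * tmp[v]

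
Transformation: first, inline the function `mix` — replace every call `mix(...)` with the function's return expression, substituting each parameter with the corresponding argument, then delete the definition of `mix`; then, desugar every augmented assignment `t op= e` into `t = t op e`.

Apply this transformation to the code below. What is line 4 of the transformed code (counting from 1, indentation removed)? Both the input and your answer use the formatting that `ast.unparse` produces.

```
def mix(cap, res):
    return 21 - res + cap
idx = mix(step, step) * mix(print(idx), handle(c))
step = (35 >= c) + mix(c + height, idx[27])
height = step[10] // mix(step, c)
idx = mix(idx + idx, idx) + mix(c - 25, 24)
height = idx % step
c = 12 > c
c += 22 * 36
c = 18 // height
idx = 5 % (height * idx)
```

idx = 21 - idx + (idx + idx) + (21 - 24 + (c - 25))

Transformed code:
idx = (21 - step + step) * (21 - handle(c) + print(idx))
step = (35 >= c) + (21 - idx[27] + (c + height))
height = step[10] // (21 - c + step)
idx = 21 - idx + (idx + idx) + (21 - 24 + (c - 25))
height = idx % step
c = 12 > c
c = c + 22 * 36
c = 18 // height
idx = 5 % (height * idx)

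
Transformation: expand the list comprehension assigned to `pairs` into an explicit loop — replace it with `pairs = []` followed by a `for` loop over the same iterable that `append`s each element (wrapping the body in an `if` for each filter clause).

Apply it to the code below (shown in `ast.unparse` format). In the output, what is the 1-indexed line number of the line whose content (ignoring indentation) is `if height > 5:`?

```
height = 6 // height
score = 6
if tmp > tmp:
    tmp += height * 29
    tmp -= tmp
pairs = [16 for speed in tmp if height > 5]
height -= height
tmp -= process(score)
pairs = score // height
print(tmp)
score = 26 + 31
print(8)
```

8

Transformed code:
height = 6 // height
score = 6
if tmp > tmp:
    tmp += height * 29
    tmp -= tmp
pairs = []
for speed in tmp:
    if height > 5:
        pairs.append(16)
height -= height
tmp -= process(score)
pairs = score // height
print(tmp)
score = 26 + 31
print(8)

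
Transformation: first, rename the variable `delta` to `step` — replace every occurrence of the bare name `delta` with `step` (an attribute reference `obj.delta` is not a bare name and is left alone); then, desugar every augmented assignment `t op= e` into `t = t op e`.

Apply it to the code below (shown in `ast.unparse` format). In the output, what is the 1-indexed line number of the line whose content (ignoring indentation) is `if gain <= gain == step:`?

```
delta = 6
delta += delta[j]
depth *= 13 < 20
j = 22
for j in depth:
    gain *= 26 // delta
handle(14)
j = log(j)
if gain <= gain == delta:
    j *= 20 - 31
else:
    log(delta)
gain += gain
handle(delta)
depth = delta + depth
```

9

Transformed code:
step = 6
step = step + step[j]
depth = depth * (13 < 20)
j = 22
for j in depth:
    gain = gain * (26 // step)
handle(14)
j = log(j)
if gain <= gain == step:
    j = j * (20 - 31)
else:
    log(step)
gain = gain + gain
handle(step)
depth = step + depth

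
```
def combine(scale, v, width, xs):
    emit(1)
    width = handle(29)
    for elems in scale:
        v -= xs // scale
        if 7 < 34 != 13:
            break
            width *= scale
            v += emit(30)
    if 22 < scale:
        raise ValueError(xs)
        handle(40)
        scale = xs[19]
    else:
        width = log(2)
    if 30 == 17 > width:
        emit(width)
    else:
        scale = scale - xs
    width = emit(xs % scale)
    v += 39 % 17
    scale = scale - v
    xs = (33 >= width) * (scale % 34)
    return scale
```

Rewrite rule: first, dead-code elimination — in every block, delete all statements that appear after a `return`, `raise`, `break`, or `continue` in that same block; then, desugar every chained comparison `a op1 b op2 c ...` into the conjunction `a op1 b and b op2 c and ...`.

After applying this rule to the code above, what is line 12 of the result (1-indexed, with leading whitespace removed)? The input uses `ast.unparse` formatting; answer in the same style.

if 30 == 17 and 17 > width:

Transformed code:
def combine(scale, v, width, xs):
    emit(1)
    width = handle(29)
    for elems in scale:
        v -= xs // scale
        if 7 < 34 and 34 != 13:
            break
    if 22 < scale:
        raise ValueError(xs)
    else:
        width = log(2)
    if 30 == 17 and 17 > width:
        emit(width)
    else:
        scale = scale - xs
    width = emit(xs % scale)
    v += 39 % 17
    scale = scale - v
    xs = (33 >= width) * (scale % 34)
    return scale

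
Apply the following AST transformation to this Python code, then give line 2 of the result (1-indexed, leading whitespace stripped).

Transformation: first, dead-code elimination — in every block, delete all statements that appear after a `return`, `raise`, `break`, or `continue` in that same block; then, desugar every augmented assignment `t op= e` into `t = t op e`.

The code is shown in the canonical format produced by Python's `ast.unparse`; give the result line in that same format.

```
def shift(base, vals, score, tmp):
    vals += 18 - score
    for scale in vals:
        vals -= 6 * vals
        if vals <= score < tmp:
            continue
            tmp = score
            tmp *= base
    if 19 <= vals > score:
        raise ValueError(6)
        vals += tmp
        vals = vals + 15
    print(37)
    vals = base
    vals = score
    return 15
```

vals = vals + (18 - score)

Transformed code:
def shift(base, vals, score, tmp):
    vals = vals + (18 - score)
    for scale in vals:
        vals = vals - 6 * vals
        if vals <= score < tmp:
            continue
    if 19 <= vals > score:
        raise ValueError(6)
    print(37)
    vals = base
    vals = score
    return 15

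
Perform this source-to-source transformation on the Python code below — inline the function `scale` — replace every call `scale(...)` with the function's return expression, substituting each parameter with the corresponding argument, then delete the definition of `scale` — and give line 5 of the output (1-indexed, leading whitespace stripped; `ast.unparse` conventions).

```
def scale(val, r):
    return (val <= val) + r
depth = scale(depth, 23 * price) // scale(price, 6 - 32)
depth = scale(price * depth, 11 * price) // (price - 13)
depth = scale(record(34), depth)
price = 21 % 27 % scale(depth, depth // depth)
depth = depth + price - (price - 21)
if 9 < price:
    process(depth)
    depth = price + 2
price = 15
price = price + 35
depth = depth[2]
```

Transformed code:
depth = ((depth <= depth) + 23 * price) // ((price <= price) + (6 - 32))
depth = ((price * depth <= price * depth) + 11 * price) // (price - 13)
depth = (record(34) <= record(34)) + depth
price = 21 % 27 % ((depth <= depth) + depth // depth)
depth = depth + price - (price - 21)
if 9 < price:
    process(depth)
    depth = price + 2
price = 15
price = price + 35
depth = depth[2]

depth = depth + price - (price - 21)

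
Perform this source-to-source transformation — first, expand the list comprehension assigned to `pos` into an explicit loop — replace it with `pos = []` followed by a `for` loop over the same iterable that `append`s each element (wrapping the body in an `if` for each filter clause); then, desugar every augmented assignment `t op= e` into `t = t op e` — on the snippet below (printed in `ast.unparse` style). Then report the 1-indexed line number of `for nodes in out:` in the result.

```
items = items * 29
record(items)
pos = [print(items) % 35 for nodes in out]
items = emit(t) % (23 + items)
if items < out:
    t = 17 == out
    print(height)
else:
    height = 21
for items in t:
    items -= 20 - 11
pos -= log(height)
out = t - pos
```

Transformed code:
items = items * 29
record(items)
pos = []
for nodes in out:
    pos.append(print(items) % 35)
items = emit(t) % (23 + items)
if items < out:
    t = 17 == out
    print(height)
else:
    height = 21
for items in t:
    items = items - (20 - 11)
pos = pos - log(height)
out = t - pos

4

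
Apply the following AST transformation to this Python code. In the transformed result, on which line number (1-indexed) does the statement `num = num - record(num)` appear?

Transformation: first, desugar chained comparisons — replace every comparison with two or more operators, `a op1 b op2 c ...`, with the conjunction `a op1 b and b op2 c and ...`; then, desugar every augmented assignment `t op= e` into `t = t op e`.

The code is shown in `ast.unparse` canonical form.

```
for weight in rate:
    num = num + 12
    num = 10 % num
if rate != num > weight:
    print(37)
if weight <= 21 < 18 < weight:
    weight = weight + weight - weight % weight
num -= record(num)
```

8

Transformed code:
for weight in rate:
    num = num + 12
    num = 10 % num
if rate != num and num > weight:
    print(37)
if weight <= 21 and 21 < 18 and (18 < weight):
    weight = weight + weight - weight % weight
num = num - record(num)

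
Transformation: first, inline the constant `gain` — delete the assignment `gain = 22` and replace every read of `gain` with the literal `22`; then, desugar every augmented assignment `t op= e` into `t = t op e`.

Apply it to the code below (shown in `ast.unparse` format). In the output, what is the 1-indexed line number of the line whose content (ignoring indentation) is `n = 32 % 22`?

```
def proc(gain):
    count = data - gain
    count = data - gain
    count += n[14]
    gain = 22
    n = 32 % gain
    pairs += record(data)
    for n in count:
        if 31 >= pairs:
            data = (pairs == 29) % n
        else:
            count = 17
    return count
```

Transformed code:
def proc(gain):
    count = data - 22
    count = data - 22
    count = count + n[14]
    n = 32 % 22
    pairs = pairs + record(data)
    for n in count:
        if 31 >= pairs:
            data = (pairs == 29) % n
        else:
            count = 17
    return count

5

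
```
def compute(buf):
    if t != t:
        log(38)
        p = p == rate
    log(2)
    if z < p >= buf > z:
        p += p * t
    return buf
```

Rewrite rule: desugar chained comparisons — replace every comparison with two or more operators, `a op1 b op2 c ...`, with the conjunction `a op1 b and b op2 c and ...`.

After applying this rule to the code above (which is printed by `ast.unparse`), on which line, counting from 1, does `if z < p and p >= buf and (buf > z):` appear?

Transformed code:
def compute(buf):
    if t != t:
        log(38)
        p = p == rate
    log(2)
    if z < p and p >= buf and (buf > z):
        p += p * t
    return buf

6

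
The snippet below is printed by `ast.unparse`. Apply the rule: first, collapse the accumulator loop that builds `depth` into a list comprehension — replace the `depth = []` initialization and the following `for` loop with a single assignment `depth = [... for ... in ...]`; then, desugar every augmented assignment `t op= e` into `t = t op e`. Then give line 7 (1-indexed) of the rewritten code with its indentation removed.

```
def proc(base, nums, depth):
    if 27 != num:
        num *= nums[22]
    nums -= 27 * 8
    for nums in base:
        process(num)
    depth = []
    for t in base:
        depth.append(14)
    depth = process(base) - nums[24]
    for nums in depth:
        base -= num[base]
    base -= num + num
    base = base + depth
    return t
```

depth = [14 for t in base]

Transformed code:
def proc(base, nums, depth):
    if 27 != num:
        num = num * nums[22]
    nums = nums - 27 * 8
    for nums in base:
        process(num)
    depth = [14 for t in base]
    depth = process(base) - nums[24]
    for nums in depth:
        base = base - num[base]
    base = base - (num + num)
    base = base + depth
    return t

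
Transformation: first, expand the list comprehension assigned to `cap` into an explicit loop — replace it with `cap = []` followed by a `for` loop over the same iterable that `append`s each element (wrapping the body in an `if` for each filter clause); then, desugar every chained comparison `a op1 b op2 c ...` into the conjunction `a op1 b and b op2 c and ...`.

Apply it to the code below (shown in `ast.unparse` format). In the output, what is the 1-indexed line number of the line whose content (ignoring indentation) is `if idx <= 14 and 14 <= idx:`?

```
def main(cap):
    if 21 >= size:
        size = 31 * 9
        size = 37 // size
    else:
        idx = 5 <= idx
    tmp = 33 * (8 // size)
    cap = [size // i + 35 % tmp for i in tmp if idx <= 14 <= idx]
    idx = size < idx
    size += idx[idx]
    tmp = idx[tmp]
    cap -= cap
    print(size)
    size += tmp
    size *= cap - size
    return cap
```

Transformed code:
def main(cap):
    if 21 >= size:
        size = 31 * 9
        size = 37 // size
    else:
        idx = 5 <= idx
    tmp = 33 * (8 // size)
    cap = []
    for i in tmp:
        if idx <= 14 and 14 <= idx:
            cap.append(size // i + 35 % tmp)
    idx = size < idx
    size += idx[idx]
    tmp = idx[tmp]
    cap -= cap
    print(size)
    size += tmp
    size *= cap - size
    return cap

10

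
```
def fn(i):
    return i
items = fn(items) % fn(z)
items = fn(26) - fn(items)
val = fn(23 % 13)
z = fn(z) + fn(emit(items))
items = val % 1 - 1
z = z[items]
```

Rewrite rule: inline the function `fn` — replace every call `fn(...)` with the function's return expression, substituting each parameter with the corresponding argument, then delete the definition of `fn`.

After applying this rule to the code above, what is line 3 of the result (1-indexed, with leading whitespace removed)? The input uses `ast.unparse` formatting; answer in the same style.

val = 23 % 13

Transformed code:
items = items % z
items = 26 - items
val = 23 % 13
z = z + emit(items)
items = val % 1 - 1
z = z[items]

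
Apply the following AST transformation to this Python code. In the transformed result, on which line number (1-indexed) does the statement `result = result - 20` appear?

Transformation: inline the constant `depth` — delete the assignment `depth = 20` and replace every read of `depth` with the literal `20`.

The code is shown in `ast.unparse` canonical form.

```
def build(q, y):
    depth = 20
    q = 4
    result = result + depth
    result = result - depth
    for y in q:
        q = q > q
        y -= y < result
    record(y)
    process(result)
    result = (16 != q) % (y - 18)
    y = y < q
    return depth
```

Transformed code:
def build(q, y):
    q = 4
    result = result + 20
    result = result - 20
    for y in q:
        q = q > q
        y -= y < result
    record(y)
    process(result)
    result = (16 != q) % (y - 18)
    y = y < q
    return 20

4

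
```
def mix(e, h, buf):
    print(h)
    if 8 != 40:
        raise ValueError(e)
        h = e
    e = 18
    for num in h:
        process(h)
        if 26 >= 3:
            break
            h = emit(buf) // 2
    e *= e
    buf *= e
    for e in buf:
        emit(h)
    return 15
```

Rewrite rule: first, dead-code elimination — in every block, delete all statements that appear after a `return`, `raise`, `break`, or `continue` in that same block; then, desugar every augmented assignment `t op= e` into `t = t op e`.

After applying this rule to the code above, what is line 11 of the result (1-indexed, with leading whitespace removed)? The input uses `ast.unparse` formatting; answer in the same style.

Transformed code:
def mix(e, h, buf):
    print(h)
    if 8 != 40:
        raise ValueError(e)
    e = 18
    for num in h:
        process(h)
        if 26 >= 3:
            break
    e = e * e
    buf = buf * e
    for e in buf:
        emit(h)
    return 15

buf = buf * e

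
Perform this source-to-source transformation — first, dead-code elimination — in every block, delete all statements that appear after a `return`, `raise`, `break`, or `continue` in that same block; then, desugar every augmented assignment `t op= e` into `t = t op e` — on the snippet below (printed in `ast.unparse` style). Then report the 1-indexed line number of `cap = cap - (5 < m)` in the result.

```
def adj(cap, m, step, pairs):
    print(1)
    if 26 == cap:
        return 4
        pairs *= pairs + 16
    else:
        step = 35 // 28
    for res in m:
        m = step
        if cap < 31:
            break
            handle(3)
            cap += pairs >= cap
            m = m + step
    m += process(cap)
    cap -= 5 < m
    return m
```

Transformed code:
def adj(cap, m, step, pairs):
    print(1)
    if 26 == cap:
        return 4
    else:
        step = 35 // 28
    for res in m:
        m = step
        if cap < 31:
            break
    m = m + process(cap)
    cap = cap - (5 < m)
    return m

12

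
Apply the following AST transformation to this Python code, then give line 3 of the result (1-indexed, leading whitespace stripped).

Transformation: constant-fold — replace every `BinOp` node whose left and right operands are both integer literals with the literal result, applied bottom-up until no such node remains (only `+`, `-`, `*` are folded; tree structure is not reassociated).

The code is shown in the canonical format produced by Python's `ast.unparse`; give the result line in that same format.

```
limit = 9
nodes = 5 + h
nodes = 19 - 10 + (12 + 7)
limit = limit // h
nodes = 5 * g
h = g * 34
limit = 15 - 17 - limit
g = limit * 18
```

Transformed code:
limit = 9
nodes = 5 + h
nodes = 28
limit = limit // h
nodes = 5 * g
h = g * 34
limit = -2 - limit
g = limit * 18

nodes = 28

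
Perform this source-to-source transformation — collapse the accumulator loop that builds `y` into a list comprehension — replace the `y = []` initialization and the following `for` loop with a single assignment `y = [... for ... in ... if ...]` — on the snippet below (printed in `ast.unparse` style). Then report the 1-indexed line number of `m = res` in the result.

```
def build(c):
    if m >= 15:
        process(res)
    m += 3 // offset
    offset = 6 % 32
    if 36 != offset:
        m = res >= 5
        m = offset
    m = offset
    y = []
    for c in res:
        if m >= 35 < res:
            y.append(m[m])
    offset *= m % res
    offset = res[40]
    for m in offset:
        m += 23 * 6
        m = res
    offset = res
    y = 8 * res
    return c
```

15

Transformed code:
def build(c):
    if m >= 15:
        process(res)
    m += 3 // offset
    offset = 6 % 32
    if 36 != offset:
        m = res >= 5
        m = offset
    m = offset
    y = [m[m] for c in res if m >= 35 < res]
    offset *= m % res
    offset = res[40]
    for m in offset:
        m += 23 * 6
        m = res
    offset = res
    y = 8 * res
    return c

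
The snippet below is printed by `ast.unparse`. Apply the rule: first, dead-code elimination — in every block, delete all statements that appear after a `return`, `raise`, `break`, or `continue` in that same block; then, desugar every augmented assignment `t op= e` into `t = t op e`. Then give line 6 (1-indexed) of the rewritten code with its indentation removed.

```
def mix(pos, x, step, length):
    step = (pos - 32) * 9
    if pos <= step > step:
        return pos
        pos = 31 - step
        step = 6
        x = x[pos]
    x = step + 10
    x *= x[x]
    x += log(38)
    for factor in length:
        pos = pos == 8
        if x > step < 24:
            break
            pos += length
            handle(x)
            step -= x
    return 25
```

x = x * x[x]

Transformed code:
def mix(pos, x, step, length):
    step = (pos - 32) * 9
    if pos <= step > step:
        return pos
    x = step + 10
    x = x * x[x]
    x = x + log(38)
    for factor in length:
        pos = pos == 8
        if x > step < 24:
            break
    return 25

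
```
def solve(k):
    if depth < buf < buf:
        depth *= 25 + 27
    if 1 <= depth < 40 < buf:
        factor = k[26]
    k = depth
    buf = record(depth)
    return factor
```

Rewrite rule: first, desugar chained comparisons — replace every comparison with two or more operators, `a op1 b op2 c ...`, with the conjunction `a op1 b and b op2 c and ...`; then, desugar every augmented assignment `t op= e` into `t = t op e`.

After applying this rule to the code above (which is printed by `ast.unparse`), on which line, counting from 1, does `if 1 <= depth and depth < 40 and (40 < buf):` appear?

Transformed code:
def solve(k):
    if depth < buf and buf < buf:
        depth = depth * (25 + 27)
    if 1 <= depth and depth < 40 and (40 < buf):
        factor = k[26]
    k = depth
    buf = record(depth)
    return factor

4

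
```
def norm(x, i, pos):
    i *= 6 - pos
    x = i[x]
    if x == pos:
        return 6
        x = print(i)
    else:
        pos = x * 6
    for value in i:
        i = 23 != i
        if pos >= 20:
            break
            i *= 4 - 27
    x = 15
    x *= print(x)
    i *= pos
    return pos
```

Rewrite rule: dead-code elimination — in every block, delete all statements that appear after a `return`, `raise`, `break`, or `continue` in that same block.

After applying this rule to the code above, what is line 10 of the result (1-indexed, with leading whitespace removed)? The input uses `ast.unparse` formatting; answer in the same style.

Transformed code:
def norm(x, i, pos):
    i *= 6 - pos
    x = i[x]
    if x == pos:
        return 6
    else:
        pos = x * 6
    for value in i:
        i = 23 != i
        if pos >= 20:
            break
    x = 15
    x *= print(x)
    i *= pos
    return pos

if pos >= 20:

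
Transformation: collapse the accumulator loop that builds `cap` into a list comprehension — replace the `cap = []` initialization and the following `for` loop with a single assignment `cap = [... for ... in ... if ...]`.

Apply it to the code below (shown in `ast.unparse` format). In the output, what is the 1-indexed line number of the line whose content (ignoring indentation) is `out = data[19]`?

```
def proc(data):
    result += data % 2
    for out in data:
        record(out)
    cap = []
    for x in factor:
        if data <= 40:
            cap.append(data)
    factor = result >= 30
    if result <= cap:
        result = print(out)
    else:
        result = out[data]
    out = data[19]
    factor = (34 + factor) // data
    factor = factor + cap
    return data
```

11

Transformed code:
def proc(data):
    result += data % 2
    for out in data:
        record(out)
    cap = [data for x in factor if data <= 40]
    factor = result >= 30
    if result <= cap:
        result = print(out)
    else:
        result = out[data]
    out = data[19]
    factor = (34 + factor) // data
    factor = factor + cap
    return data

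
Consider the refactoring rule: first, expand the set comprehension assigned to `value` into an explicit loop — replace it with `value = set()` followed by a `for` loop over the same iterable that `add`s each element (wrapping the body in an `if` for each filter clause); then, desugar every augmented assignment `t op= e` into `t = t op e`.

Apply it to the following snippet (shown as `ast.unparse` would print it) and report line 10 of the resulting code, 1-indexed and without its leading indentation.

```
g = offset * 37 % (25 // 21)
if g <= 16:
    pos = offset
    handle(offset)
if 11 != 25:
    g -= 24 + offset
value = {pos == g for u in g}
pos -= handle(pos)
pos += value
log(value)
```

pos = pos - handle(pos)

Transformed code:
g = offset * 37 % (25 // 21)
if g <= 16:
    pos = offset
    handle(offset)
if 11 != 25:
    g = g - (24 + offset)
value = set()
for u in g:
    value.add(pos == g)
pos = pos - handle(pos)
pos = pos + value
log(value)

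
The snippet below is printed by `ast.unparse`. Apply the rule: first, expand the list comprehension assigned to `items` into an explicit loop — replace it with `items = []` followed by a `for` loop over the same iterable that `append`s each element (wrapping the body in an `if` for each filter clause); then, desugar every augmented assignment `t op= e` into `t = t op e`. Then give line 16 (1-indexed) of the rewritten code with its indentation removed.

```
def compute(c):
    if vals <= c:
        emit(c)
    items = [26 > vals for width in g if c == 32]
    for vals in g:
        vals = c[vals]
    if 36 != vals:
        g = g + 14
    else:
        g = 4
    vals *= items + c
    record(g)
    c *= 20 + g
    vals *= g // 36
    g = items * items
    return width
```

c = c * (20 + g)

Transformed code:
def compute(c):
    if vals <= c:
        emit(c)
    items = []
    for width in g:
        if c == 32:
            items.append(26 > vals)
    for vals in g:
        vals = c[vals]
    if 36 != vals:
        g = g + 14
    else:
        g = 4
    vals = vals * (items + c)
    record(g)
    c = c * (20 + g)
    vals = vals * (g // 36)
    g = items * items
    return width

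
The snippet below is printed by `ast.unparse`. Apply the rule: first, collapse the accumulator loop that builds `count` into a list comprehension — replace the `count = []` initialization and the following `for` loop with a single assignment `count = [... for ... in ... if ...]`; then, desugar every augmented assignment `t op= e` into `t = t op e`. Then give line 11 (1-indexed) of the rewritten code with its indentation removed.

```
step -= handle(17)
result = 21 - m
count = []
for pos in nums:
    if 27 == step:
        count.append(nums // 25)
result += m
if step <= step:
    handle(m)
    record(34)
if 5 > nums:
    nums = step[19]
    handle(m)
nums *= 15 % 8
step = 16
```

nums = nums * (15 % 8)

Transformed code:
step = step - handle(17)
result = 21 - m
count = [nums // 25 for pos in nums if 27 == step]
result = result + m
if step <= step:
    handle(m)
    record(34)
if 5 > nums:
    nums = step[19]
    handle(m)
nums = nums * (15 % 8)
step = 16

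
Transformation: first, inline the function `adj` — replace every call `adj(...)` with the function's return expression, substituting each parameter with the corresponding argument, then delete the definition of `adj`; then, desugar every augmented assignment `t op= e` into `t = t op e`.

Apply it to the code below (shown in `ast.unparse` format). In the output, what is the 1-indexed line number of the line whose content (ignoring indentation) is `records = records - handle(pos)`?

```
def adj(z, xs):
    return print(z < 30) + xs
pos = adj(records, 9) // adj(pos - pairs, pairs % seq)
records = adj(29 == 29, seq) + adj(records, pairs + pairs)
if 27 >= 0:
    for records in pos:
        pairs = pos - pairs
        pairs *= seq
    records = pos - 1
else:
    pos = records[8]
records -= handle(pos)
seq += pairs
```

10

Transformed code:
pos = (print(records < 30) + 9) // (print(pos - pairs < 30) + pairs % seq)
records = print((29 == 29) < 30) + seq + (print(records < 30) + (pairs + pairs))
if 27 >= 0:
    for records in pos:
        pairs = pos - pairs
        pairs = pairs * seq
    records = pos - 1
else:
    pos = records[8]
records = records - handle(pos)
seq = seq + pairs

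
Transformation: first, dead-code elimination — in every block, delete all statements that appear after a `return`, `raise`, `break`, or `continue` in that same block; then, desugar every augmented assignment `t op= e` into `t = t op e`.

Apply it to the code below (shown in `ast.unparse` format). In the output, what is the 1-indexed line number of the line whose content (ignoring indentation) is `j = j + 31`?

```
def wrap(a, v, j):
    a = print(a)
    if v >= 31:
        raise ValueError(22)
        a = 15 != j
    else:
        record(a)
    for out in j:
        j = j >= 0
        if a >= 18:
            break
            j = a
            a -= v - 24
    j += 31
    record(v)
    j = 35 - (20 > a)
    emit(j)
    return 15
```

11

Transformed code:
def wrap(a, v, j):
    a = print(a)
    if v >= 31:
        raise ValueError(22)
    else:
        record(a)
    for out in j:
        j = j >= 0
        if a >= 18:
            break
    j = j + 31
    record(v)
    j = 35 - (20 > a)
    emit(j)
    return 15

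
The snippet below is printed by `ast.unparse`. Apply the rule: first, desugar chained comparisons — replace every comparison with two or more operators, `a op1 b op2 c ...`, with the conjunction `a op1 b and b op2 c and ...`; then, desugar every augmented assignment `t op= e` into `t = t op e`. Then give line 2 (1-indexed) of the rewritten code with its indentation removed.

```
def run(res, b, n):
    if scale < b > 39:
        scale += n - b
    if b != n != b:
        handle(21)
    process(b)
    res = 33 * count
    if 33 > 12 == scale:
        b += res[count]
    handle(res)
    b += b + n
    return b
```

Transformed code:
def run(res, b, n):
    if scale < b and b > 39:
        scale = scale + (n - b)
    if b != n and n != b:
        handle(21)
    process(b)
    res = 33 * count
    if 33 > 12 and 12 == scale:
        b = b + res[count]
    handle(res)
    b = b + (b + n)
    return b

if scale < b and b > 39:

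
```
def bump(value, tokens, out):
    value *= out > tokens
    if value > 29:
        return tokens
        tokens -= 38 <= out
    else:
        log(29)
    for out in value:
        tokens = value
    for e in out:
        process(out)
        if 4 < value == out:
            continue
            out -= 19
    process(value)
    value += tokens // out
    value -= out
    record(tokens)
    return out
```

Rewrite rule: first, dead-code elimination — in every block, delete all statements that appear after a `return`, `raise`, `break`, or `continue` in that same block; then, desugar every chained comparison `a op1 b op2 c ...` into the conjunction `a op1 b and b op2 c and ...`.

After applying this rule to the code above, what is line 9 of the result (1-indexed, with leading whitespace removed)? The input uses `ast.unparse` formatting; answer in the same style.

Transformed code:
def bump(value, tokens, out):
    value *= out > tokens
    if value > 29:
        return tokens
    else:
        log(29)
    for out in value:
        tokens = value
    for e in out:
        process(out)
        if 4 < value and value == out:
            continue
    process(value)
    value += tokens // out
    value -= out
    record(tokens)
    return out

for e in out:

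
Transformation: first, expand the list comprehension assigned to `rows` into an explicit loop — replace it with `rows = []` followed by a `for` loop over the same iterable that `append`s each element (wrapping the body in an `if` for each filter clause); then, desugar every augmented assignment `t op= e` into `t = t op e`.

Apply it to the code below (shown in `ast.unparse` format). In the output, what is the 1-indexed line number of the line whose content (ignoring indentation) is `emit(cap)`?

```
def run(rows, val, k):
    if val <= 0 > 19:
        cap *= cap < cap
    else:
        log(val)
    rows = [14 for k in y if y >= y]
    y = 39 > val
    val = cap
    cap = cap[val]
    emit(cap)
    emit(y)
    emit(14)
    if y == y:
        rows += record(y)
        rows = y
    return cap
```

13

Transformed code:
def run(rows, val, k):
    if val <= 0 > 19:
        cap = cap * (cap < cap)
    else:
        log(val)
    rows = []
    for k in y:
        if y >= y:
            rows.append(14)
    y = 39 > val
    val = cap
    cap = cap[val]
    emit(cap)
    emit(y)
    emit(14)
    if y == y:
        rows = rows + record(y)
        rows = y
    return cap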